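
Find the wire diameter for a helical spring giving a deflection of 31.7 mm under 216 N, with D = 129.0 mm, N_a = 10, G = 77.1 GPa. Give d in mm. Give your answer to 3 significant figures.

Required rate k = F/δ = 216/31.7 = 6.8139 N/mm
d = (8D³N_a·k / G)^(1/4) = (8·129.0³·10·6.8139 / (77.1×10³))^0.25
  = (15177)^0.25 = 11.0994 mm

11.1 mm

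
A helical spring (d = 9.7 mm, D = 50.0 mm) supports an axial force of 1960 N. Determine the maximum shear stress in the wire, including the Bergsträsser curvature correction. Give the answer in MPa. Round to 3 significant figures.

351 MPa

Spring index C = D/d = 50.0/9.7 = 5.1546
K_B = (4C+2)/(4C−3) = 22.619/17.619 = 1.2838
τ₀ = 8FD/(πd³) = 8·1960·50.0/(π·9.7³) = 784000/2867.2 = 273.43 MPa
τ_max = K·τ₀ = 1.2838 × 273.43 = 351.03 MPa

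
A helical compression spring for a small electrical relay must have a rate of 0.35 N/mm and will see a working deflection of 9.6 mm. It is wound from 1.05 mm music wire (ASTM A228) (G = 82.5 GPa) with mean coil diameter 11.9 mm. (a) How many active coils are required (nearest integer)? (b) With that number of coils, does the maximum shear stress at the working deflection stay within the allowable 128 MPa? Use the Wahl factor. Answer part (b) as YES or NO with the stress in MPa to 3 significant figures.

(a) 21 coils; (b) YES, τ_max = 100 MPa

N_a = Gd⁴/(8D³k) = (82.5×10³)(1.05⁴)/(8·11.9³·0.35) = 21.25 → N_a = 21
Actual rate k = Gd⁴/(8D³·21) = 0.35421 N/mm
Working load F = kδ = 0.35421·9.6 = 3.4004 N
C = 11.9/1.05 = 11.3333; K_W = (4C−1)/(4C−4)+0.615/C = 1.1268
τ_max = K_W·8FD/(πd³) = 1.1268·89.013 = 100.3 MPa
τ_max ≤ 128 MPa → acceptable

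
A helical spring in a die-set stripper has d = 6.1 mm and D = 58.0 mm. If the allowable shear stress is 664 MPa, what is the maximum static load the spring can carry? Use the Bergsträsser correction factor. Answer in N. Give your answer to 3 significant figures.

C = D/d = 58.0/6.1 = 9.5082
K_B = (4C+2)/(4C−3) = 40.033/35.033 = 1.1427
τ_max = K·8FD/(πd³) → F_max = τ_allow·πd³/(8DK)
F_max = 664·π·6.1³/(8·58.0·1.1427) = 4.7349e+05/530.22 = 892.99 N

893 N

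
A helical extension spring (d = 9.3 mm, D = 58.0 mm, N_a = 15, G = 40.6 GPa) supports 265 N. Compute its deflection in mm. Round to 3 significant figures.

k = Gd⁴/(8D³N_a) = (40.6×10³)(9.3⁴)/(8·58.0³·15) = 12.972 N/mm
δ = F/k = 265 / 12.972 = 20.429 mm

20.4 mm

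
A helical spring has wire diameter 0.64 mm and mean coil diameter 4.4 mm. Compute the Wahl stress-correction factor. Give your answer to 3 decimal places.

C = D/d = 4.4/0.64 = 6.8750
K_W = (4C−1)/(4C−4) + 0.615/C = 26.500/23.500 + 0.0895 = 1.2171

1.217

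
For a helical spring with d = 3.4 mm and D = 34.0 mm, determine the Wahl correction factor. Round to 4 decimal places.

C = D/d = 34.0/3.4 = 10.0000
K_W = (4C−1)/(4C−4) + 0.615/C = 39.000/36.000 + 0.0615 = 1.1448

1.1448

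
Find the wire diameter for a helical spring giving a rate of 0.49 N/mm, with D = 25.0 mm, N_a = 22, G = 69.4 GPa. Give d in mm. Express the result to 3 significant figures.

2.10 mm

d = (8D³N_a·k / G)^(1/4) = (8·25.0³·22·0.49 / (69.4×10³))^0.25
  = (19.416)^0.25 = 2.0991 mm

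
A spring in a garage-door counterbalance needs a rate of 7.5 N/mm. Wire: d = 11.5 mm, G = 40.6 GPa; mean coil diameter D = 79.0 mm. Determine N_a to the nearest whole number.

N_a = Gd⁴/(8D³k) = (40.6×10³ × 11.5⁴)/(8 × 79.0³ × 7.5)
    = 7.10097e+08 / 2.95823e+07 = 24 → 24 coils

24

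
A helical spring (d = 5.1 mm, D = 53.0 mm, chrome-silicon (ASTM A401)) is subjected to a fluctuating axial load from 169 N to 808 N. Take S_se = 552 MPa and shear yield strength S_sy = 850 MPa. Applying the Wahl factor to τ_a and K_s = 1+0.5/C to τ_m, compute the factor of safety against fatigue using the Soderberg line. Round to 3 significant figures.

0.779

C = D/d = 53.0/5.1 = 10.3922; K_W = (4C−1)/(4C−4)+0.615/C = 1.1390; K_s = 1+0.5/C = 1.0481
F_a = (F_max−F_min)/2 = 319.5 N; F_m = (F_max+F_min)/2 = 488.5 N
τ_a = K_W·8F_aD/(πd³) = 1.1390 × 325.07 = 370.27 MPa
τ_m = K_s·8F_mD/(πd³) = 1.0481 × 497.02 = 520.93 MPa
Soderberg: 1/n_f = τ_a/S_se + τ_m/S_sy = 370.27/552 + 520.93/850 = 0.67077 + 0.61286 = 1.2836
n_f = 1/1.2836 = 0.779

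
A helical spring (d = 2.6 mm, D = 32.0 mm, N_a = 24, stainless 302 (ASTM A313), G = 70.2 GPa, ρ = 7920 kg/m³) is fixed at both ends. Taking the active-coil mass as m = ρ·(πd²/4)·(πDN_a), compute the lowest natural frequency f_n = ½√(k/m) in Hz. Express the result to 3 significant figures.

35.4 Hz

k = Gd⁴/(8D³N_a) = (70.2×10³)(2.6⁴)/(8·32.0³·24) = 0.50989 N/mm = 509.89 N/m
Wire length L = πDN_a = π·32.0·24 = 2412.7 mm
m = ρ·(πd²/4)·L = 7920 × 5.3093×10⁻⁶ m² × 2.4127 m = 0.10145 kg
f_n = ½√(k/m) = 0.5·√(509.89/0.10145) = 0.5·√(5025.8) = 35.446 Hz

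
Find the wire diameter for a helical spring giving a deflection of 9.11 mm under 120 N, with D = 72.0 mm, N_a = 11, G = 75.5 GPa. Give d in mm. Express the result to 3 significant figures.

Required rate k = F/δ = 120/9.11 = 13.172 N/mm
d = (8D³N_a·k / G)^(1/4) = (8·72.0³·11·13.172 / (75.5×10³))^0.25
  = (5730.5)^0.25 = 8.7006 mm

8.70 mm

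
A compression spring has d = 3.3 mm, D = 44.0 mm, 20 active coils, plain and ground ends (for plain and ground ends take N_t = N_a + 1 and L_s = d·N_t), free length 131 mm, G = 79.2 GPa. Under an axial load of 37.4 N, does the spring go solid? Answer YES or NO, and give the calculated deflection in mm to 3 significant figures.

k = Gd⁴/(8D³N_a) = (79.2×10³)(3.3⁴)/(8·44.0³·20) = 0.68913 N/mm
N_t = 21; L_s = 3.3·21 = 69.3 mm; δ_solid = L₀ − L_s = 131 − 69.3 = 61.7 mm
δ = F/k = 37.4/0.68913 = 54.271 mm
δ < δ_solid → spring does not go solid

NO, δ = 54.3 mm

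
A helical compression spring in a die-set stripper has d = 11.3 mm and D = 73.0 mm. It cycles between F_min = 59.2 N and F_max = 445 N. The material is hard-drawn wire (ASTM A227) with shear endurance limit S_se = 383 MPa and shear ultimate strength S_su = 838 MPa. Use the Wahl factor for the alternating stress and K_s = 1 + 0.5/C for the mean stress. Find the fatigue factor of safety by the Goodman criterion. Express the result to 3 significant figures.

C = D/d = 73.0/11.3 = 6.4602; K_W = (4C−1)/(4C−4)+0.615/C = 1.2326; K_s = 1+0.5/C = 1.0774
F_a = (F_max−F_min)/2 = 192.9 N; F_m = (F_max+F_min)/2 = 252.1 N
τ_a = K_W·8F_aD/(πd³) = 1.2326 × 24.852 = 30.631 MPa
τ_m = K_s·8F_mD/(πd³) = 1.0774 × 32.479 = 34.993 MPa
Goodman: 1/n_f = τ_a/S_se + τ_m/S_su = 30.631/383 + 34.993/838 = 0.07998 + 0.04176 = 0.12173
n_f = 1/0.12173 = 8.215

8.21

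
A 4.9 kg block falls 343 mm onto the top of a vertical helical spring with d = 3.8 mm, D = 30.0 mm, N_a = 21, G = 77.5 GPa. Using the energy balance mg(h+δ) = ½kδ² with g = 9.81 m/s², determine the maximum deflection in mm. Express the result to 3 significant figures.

k = Gd⁴/(8D³N_a) = (77.5×10³)(3.8⁴)/(8·30.0³·21) = 3.5626 N/mm
W = mg = 4.9 × 9.81 = 48.069 N
½kδ² − Wδ − Wh = 0 → δ = (W + √(W² + 2kWh))/k
δ = (48.069 + √(2310.6 + 117477))/3.5626 = (48.069 + 346.1)/3.5626 = 110.64 mm

111 mm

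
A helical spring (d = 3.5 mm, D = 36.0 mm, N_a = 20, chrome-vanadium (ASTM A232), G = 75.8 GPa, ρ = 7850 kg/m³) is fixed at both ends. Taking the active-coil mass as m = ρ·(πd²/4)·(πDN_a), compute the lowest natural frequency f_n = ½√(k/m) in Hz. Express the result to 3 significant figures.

k = Gd⁴/(8D³N_a) = (75.8×10³)(3.5⁴)/(8·36.0³·20) = 1.5238 N/mm = 1523.8 N/m
Wire length L = πDN_a = π·36.0·20 = 2261.9 mm
m = ρ·(πd²/4)·L = 7850 × 9.6211×10⁻⁶ m² × 2.2619 m = 0.17084 kg
f_n = ½√(k/m) = 0.5·√(1523.8/0.17084) = 0.5·√(8919.4) = 47.221 Hz

47.2 Hz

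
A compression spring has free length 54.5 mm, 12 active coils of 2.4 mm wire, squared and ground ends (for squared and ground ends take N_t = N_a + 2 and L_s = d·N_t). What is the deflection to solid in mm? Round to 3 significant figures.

N_t = 14; L_s = 2.4·14 = 33.6 mm
δ_solid = L₀ − L_s = 54.5 − 33.6 = 20.9 mm

20.9 mm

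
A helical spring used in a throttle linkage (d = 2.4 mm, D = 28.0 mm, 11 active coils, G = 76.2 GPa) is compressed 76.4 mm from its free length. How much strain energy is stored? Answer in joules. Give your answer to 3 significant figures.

k = Gd⁴/(8D³N_a) = (76.2×10³)(2.4⁴)/(8·28.0³·11) = 1.3087 N/mm
U = ½kδ² = 0.5 × 1.3087 × 76.4² = 3819.4 N·mm = 3.8194 J

3.82 J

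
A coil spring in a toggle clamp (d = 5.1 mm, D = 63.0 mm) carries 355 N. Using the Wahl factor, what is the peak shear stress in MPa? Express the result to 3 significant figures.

479 MPa

Spring index C = D/d = 63.0/5.1 = 12.3529
K_W = (4C−1)/(4C−4) + 0.615/C = 48.412/45.412 + 0.0498 = 1.1158
τ₀ = 8FD/(πd³) = 8·355·63.0/(π·5.1³) = 178920/416.74 = 429.34 MPa
τ_max = K·τ₀ = 1.1158 × 429.34 = 479.07 MPa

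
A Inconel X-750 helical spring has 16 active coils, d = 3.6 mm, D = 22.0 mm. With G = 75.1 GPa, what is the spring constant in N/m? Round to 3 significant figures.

9250 N/m

k = Gd⁴/(8D³N_a) = (75.1×10³ × 3.6⁴) / (8 × 22.0³ × 16)
  = 1.26139e+07 / 1.36294e+06 = 9.2549 N/mm = 9254.9 N/m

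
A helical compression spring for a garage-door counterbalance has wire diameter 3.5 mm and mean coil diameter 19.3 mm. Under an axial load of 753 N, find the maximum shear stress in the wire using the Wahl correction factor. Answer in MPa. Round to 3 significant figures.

1100 MPa

Spring index C = D/d = 19.3/3.5 = 5.5143
K_W = (4C−1)/(4C−4) + 0.615/C = 21.057/18.057 + 0.1115 = 1.2777
τ₀ = 8FD/(πd³) = 8·753·19.3/(π·3.5³) = 116263/134.7 = 863.15 MPa
τ_max = K·τ₀ = 1.2777 × 863.15 = 1102.8 MPa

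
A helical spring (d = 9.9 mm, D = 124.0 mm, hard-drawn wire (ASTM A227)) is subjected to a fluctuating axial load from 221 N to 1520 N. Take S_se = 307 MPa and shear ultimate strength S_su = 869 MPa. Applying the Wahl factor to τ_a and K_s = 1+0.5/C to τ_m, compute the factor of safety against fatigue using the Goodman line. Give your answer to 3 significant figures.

0.904

C = D/d = 124.0/9.9 = 12.5253; K_W = (4C−1)/(4C−4)+0.615/C = 1.1142; K_s = 1+0.5/C = 1.0399
F_a = (F_max−F_min)/2 = 649.5 N; F_m = (F_max+F_min)/2 = 870.5 N
τ_a = K_W·8F_aD/(πd³) = 1.1142 × 211.37 = 235.5 MPa
τ_m = K_s·8F_mD/(πd³) = 1.0399 × 283.29 = 294.59 MPa
Goodman: 1/n_f = τ_a/S_se + τ_m/S_su = 235.5/307 + 294.59/869 = 0.76710 + 0.33900 = 1.1061
n_f = 1/1.1061 = 0.9041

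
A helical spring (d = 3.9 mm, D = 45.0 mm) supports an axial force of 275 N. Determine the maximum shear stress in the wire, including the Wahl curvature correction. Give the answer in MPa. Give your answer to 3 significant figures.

597 MPa

Spring index C = D/d = 45.0/3.9 = 11.5385
K_W = (4C−1)/(4C−4) + 0.615/C = 45.154/42.154 + 0.0533 = 1.1245
τ₀ = 8FD/(πd³) = 8·275·45.0/(π·3.9³) = 99000/186.36 = 531.24 MPa
τ_max = K·τ₀ = 1.1245 × 531.24 = 597.36 MPa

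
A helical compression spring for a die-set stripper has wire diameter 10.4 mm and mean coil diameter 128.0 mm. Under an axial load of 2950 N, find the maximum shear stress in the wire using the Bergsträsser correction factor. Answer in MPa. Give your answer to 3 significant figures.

947 MPa

Spring index C = D/d = 128.0/10.4 = 12.3077
K_B = (4C+2)/(4C−3) = 51.231/46.231 = 1.1082
τ₀ = 8FD/(πd³) = 8·2950·128.0/(π·10.4³) = 3.0208e+06/3533.9 = 854.81 MPa
τ_max = K·τ₀ = 1.1082 × 854.81 = 947.27 MPa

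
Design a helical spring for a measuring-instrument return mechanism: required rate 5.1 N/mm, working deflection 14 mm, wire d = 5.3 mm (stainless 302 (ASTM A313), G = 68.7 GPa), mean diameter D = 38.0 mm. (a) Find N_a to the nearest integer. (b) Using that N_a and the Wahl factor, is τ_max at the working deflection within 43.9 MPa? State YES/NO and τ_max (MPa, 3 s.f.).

(a) 24 coils; (b) NO, τ_max = 56.5 MPa

N_a = Gd⁴/(8D³k) = (68.7×10³)(5.3⁴)/(8·38.0³·5.1) = 24.21 → N_a = 24
Actual rate k = Gd⁴/(8D³·24) = 5.1453 N/mm
Working load F = kδ = 5.1453·14 = 72.034 N
C = 38.0/5.3 = 7.1698; K_W = (4C−1)/(4C−4)+0.615/C = 1.2073
τ_max = K_W·8FD/(πd³) = 1.2073·46.82 = 56.528 MPa
τ_max > 43.9 MPa → exceeds allowable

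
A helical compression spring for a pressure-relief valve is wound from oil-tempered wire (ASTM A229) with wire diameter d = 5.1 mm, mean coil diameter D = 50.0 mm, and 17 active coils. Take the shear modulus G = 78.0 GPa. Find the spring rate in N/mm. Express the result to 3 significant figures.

k = Gd⁴/(8D³N_a) = (78.0×10³ × 5.1⁴) / (8 × 50.0³ × 17)
  = 5.27686e+07 / 1.7e+07 = 3.104 N/mm

3.10 N/mm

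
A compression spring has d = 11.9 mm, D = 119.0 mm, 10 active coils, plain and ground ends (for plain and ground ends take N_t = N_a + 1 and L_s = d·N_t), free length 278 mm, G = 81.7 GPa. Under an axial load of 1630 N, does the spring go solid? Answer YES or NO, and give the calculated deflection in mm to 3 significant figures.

NO, δ = 134 mm

k = Gd⁴/(8D³N_a) = (81.7×10³)(11.9⁴)/(8·119.0³·10) = 12.153 N/mm
N_t = 11; L_s = 11.9·11 = 130.9 mm; δ_solid = L₀ − L_s = 278 − 130.9 = 147.1 mm
δ = F/k = 1630/12.153 = 134.12 mm
δ < δ_solid → spring does not go solid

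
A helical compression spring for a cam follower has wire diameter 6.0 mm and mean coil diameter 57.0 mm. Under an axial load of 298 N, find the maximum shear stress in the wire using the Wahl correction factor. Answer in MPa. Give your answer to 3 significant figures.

Spring index C = D/d = 57.0/6.0 = 9.5000
K_W = (4C−1)/(4C−4) + 0.615/C = 37.000/34.000 + 0.0647 = 1.1530
τ₀ = 8FD/(πd³) = 8·298·57.0/(π·6.0³) = 135888/678.58 = 200.25 MPa
τ_max = K·τ₀ = 1.1530 × 200.25 = 230.89 MPa

231 MPa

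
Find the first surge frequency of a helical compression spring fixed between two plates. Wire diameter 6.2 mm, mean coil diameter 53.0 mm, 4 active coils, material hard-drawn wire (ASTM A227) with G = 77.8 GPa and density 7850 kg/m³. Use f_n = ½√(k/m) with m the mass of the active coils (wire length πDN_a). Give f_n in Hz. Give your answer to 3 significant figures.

195 Hz

k = Gd⁴/(8D³N_a) = (77.8×10³)(6.2⁴)/(8·53.0³·4) = 24.131 N/mm = 24131 N/m
Wire length L = πDN_a = π·53.0·4 = 666.02 mm
m = ρ·(πd²/4)·L = 7850 × 30.191×10⁻⁶ m² × 0.66602 m = 0.15784 kg
f_n = ½√(k/m) = 0.5·√(24131/0.15784) = 0.5·√(1.5288e+05) = 195.5 Hz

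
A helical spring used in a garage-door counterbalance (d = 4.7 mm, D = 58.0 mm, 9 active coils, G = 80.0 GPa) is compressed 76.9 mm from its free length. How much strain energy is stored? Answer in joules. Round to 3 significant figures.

k = Gd⁴/(8D³N_a) = (80.0×10³)(4.7⁴)/(8·58.0³·9) = 2.7788 N/mm
U = ½kδ² = 0.5 × 2.7788 × 76.9² = 8216.5 N·mm = 8.2165 J

8.22 J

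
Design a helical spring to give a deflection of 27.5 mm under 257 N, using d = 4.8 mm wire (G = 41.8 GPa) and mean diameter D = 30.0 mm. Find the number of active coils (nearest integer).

Required rate k = F/δ = 257/27.5 = 9.3455 N/mm
N_a = Gd⁴/(8D³k) = (41.8×10³ × 4.8⁴)/(8 × 30.0³ × 9.3455)
    = 2.21892e+07 / 2.01862e+06 = 10.99 → 11 coils

11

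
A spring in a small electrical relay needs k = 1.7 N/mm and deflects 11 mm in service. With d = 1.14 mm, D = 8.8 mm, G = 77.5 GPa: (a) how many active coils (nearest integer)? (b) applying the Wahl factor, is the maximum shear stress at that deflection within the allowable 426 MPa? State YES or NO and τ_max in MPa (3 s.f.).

N_a = Gd⁴/(8D³k) = (77.5×10³)(1.14⁴)/(8·8.8³·1.7) = 14.12 → N_a = 14
Actual rate k = Gd⁴/(8D³·14) = 1.715 N/mm
Working load F = kδ = 1.715·11 = 18.865 N
C = 8.8/1.14 = 7.7193; K_W = (4C−1)/(4C−4)+0.615/C = 1.1913
τ_max = K_W·8FD/(πd³) = 1.1913·285.34 = 339.92 MPa
τ_max ≤ 426 MPa → acceptable

(a) 14 coils; (b) YES, τ_max = 340 MPa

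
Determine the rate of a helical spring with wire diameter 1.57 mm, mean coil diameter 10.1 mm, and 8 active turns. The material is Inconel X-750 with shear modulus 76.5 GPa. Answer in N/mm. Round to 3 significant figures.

7.05 N/mm

k = Gd⁴/(8D³N_a) = (76.5×10³ × 1.57⁴) / (8 × 10.1³ × 8)
  = 464793 / 65939.3 = 7.0488 N/mm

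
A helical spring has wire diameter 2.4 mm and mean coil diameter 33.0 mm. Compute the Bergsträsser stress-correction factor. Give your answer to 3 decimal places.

1.096

C = D/d = 33.0/2.4 = 13.7500
K_B = (4C+2)/(4C−3) = 57.000/52.000 = 1.0962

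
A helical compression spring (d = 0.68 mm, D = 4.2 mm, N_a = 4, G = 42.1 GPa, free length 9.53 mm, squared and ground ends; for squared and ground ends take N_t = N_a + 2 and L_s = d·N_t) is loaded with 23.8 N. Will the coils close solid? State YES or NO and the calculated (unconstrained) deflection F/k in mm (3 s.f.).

k = Gd⁴/(8D³N_a) = (42.1×10³)(0.68⁴)/(8·4.2³·4) = 3.7968 N/mm
N_t = 6; L_s = 0.68·6 = 4.08 mm; δ_solid = L₀ − L_s = 9.53 − 4.08 = 5.45 mm
δ = F/k = 23.8/3.7968 = 6.2684 mm
δ ≥ δ_solid → spring goes solid

YES, δ = 6.27 mm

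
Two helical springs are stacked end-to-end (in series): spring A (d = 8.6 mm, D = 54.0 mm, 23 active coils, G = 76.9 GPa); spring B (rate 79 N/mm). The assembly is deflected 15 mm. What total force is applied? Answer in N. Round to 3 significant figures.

184 N

k_A = Gd⁴/(8D³N_a) = (76.9×10³)(8.6⁴)/(8·54.0³·23) = 14.518 N/mm
Series: 1/k_eq = 1/14.518 + 1/79 = 0.081536; k_eq = 12.265 N/mm
F = k_eq·δ = 12.265·15 = 183.97 N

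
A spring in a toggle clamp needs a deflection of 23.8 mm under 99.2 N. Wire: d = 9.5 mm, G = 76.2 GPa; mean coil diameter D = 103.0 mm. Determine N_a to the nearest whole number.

17

Required rate k = F/δ = 99.2/23.8 = 4.1681 N/mm
N_a = Gd⁴/(8D³k) = (76.2×10³ × 9.5⁴)/(8 × 103.0³ × 4.1681)
    = 6.20654e+08 / 3.64365e+07 = 17.03 → 17 coils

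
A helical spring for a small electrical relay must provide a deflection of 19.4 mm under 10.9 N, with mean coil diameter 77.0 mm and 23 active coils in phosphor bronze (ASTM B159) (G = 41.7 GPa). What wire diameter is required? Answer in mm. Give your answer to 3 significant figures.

5.80 mm

Required rate k = F/δ = 10.9/19.4 = 0.56186 N/mm
d = (8D³N_a·k / G)^(1/4) = (8·77.0³·23·0.56186 / (41.7×10³))^0.25
  = (1131.8)^0.25 = 5.8002 mm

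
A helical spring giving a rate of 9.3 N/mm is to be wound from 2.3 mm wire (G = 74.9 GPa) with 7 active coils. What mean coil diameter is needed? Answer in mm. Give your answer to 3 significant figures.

D = (Gd⁴/(8N_a·k))^(1/3) = (74.9×10³·2.3⁴/(8·7·9.3))^(1/3)
  = (4024.6)^(1/3) = 15.9065 mm

15.9 mm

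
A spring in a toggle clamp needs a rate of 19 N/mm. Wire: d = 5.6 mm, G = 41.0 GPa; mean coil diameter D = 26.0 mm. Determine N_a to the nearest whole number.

N_a = Gd⁴/(8D³k) = (41.0×10³ × 5.6⁴)/(8 × 26.0³ × 19)
    = 4.03214e+07 / 2.67155e+06 = 15.09 → 15 coils

15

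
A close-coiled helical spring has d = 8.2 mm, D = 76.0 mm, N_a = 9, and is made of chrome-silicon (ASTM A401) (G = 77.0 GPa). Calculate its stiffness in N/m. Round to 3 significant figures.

k = Gd⁴/(8D³N_a) = (77.0×10³ × 8.2⁴) / (8 × 76.0³ × 9)
  = 3.48134e+08 / 3.16063e+07 = 11.015 N/mm = 11015 N/m

11000 N/m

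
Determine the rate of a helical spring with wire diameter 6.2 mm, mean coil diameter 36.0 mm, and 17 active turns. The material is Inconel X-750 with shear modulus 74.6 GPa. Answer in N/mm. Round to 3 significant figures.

17.4 N/mm

k = Gd⁴/(8D³N_a) = (74.6×10³ × 6.2⁴) / (8 × 36.0³ × 17)
  = 1.10231e+08 / 6.34522e+06 = 17.372 N/mm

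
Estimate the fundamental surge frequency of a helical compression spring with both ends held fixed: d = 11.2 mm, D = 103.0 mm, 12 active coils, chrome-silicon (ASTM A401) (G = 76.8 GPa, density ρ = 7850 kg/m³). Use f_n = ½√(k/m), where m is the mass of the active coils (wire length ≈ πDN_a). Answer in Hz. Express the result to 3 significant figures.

k = Gd⁴/(8D³N_a) = (76.8×10³)(11.2⁴)/(8·103.0³·12) = 11.52 N/mm = 11520 N/m
Wire length L = πDN_a = π·103.0·12 = 3883 mm
m = ρ·(πd²/4)·L = 7850 × 98.52×10⁻⁶ m² × 3.883 m = 3.0031 kg
f_n = ½√(k/m) = 0.5·√(11520/3.0031) = 0.5·√(3836.1) = 30.968 Hz

31.0 Hz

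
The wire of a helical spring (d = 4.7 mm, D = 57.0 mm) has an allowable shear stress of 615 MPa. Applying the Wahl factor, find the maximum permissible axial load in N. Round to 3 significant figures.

393 N

C = D/d = 57.0/4.7 = 12.1277
K_W = (4C−1)/(4C−4) + 0.615/C = 47.511/44.511 + 0.0507 = 1.1181
τ_max = K·8FD/(πd³) → F_max = τ_allow·πd³/(8DK)
F_max = 615·π·4.7³/(8·57.0·1.1181) = 2.0059e+05/509.86 = 393.43 N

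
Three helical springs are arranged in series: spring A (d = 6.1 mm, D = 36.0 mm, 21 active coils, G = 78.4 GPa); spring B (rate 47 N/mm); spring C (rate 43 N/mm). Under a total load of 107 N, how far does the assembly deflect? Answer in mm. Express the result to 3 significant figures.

12.5 mm

k_A = Gd⁴/(8D³N_a) = (78.4×10³)(6.1⁴)/(8·36.0³·21) = 13.849 N/mm
Series: 1/k_eq = 1/13.849 + 1/47 + 1/43 = 0.11674; k_eq = 8.5661 N/mm
δ = F/k_eq = 107/8.5661 = 12.491 mm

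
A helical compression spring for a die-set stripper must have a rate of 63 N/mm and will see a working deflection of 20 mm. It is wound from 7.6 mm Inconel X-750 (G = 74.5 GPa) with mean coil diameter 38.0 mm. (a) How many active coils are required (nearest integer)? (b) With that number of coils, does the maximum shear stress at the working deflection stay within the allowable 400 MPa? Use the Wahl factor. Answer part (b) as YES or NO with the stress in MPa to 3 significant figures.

N_a = Gd⁴/(8D³k) = (74.5×10³)(7.6⁴)/(8·38.0³·63) = 8.987 → N_a = 9
Actual rate k = Gd⁴/(8D³·9) = 62.911 N/mm
Working load F = kδ = 62.911·20 = 1258.2 N
C = 38.0/7.6 = 5.0000; K_W = (4C−1)/(4C−4)+0.615/C = 1.3105
τ_max = K_W·8FD/(πd³) = 1.3105·277.36 = 363.48 MPa
τ_max ≤ 400 MPa → acceptable

(a) 9 coils; (b) YES, τ_max = 363 MPa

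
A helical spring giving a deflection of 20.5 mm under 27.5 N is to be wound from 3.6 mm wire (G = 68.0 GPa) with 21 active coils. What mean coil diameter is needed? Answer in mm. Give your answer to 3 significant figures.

Required rate k = F/δ = 27.5/20.5 = 1.3415 N/mm
D = (Gd⁴/(8N_a·k))^(1/3) = (68.0×10³·3.6⁴/(8·21·1.3415))^(1/3)
  = (50679.3)^(1/3) = 37.0064 mm

37.0 mm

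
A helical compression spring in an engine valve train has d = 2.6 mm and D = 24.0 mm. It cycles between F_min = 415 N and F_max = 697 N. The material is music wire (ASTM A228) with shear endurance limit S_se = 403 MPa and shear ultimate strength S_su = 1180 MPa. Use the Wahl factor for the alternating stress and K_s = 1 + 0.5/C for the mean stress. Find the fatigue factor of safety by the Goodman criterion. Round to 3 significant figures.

C = D/d = 24.0/2.6 = 9.2308; K_W = (4C−1)/(4C−4)+0.615/C = 1.1577; K_s = 1+0.5/C = 1.0542
F_a = (F_max−F_min)/2 = 141 N; F_m = (F_max+F_min)/2 = 556 N
τ_a = K_W·8F_aD/(πd³) = 1.1577 × 490.29 = 567.63 MPa
τ_m = K_s·8F_mD/(πd³) = 1.0542 × 1933.3 = 2038.1 MPa
Goodman: 1/n_f = τ_a/S_se + τ_m/S_su = 567.63/403 + 2038.1/1180 = 1.40851 + 1.72716 = 3.1357
n_f = 1/3.1357 = 0.3189

0.319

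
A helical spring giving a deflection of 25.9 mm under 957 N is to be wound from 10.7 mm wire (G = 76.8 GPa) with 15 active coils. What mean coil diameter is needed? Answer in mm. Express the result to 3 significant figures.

61.0 mm

Required rate k = F/δ = 957/25.9 = 36.95 N/mm
D = (Gd⁴/(8N_a·k))^(1/3) = (76.8×10³·10.7⁴/(8·15·36.95))^(1/3)
  = (227040)^(1/3) = 61.0053 mm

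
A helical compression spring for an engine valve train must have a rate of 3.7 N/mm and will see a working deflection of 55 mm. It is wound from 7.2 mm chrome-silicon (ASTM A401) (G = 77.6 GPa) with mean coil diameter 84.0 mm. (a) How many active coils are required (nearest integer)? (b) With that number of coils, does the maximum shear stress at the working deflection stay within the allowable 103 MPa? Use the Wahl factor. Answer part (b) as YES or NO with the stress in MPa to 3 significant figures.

N_a = Gd⁴/(8D³k) = (77.6×10³)(7.2⁴)/(8·84.0³·3.7) = 11.89 → N_a = 12
Actual rate k = Gd⁴/(8D³·12) = 3.6651 N/mm
Working load F = kδ = 3.6651·55 = 201.58 N
C = 84.0/7.2 = 11.6667; K_W = (4C−1)/(4C−4)+0.615/C = 1.1230
τ_max = K_W·8FD/(πd³) = 1.1230·115.52 = 129.74 MPa
τ_max > 103 MPa → exceeds allowable

(a) 12 coils; (b) NO, τ_max = 130 MPa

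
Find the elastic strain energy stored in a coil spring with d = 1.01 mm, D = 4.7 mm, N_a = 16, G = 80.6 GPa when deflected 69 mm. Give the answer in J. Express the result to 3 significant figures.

15.0 J

k = Gd⁴/(8D³N_a) = (80.6×10³)(1.01⁴)/(8·4.7³·16) = 6.3113 N/mm
U = ½kδ² = 0.5 × 6.3113 × 69² = 15024 N·mm = 15.024 J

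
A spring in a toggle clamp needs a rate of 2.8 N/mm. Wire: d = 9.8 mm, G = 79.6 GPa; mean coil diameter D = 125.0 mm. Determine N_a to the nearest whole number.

N_a = Gd⁴/(8D³k) = (79.6×10³ × 9.8⁴)/(8 × 125.0³ × 2.8)
    = 7.34205e+08 / 4.375e+07 = 16.78 → 17 coils

17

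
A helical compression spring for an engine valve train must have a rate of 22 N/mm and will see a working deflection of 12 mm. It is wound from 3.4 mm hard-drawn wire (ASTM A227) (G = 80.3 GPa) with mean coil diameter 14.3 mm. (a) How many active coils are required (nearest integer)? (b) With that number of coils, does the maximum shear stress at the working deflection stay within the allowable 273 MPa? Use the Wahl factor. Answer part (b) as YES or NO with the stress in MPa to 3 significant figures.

N_a = Gd⁴/(8D³k) = (80.3×10³)(3.4⁴)/(8·14.3³·22) = 20.85 → N_a = 21
Actual rate k = Gd⁴/(8D³·21) = 21.843 N/mm
Working load F = kδ = 21.843·12 = 262.12 N
C = 14.3/3.4 = 4.2059; K_W = (4C−1)/(4C−4)+0.615/C = 1.3802
τ_max = K_W·8FD/(πd³) = 1.3802·242.85 = 335.17 MPa
τ_max > 273 MPa → exceeds allowable

(a) 21 coils; (b) NO, τ_max = 335 MPa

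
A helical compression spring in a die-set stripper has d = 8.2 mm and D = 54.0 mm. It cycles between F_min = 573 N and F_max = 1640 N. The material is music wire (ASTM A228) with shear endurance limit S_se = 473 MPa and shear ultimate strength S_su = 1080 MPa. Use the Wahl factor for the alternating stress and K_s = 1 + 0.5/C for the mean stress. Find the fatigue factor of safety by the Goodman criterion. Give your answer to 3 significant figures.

C = D/d = 54.0/8.2 = 6.5854; K_W = (4C−1)/(4C−4)+0.615/C = 1.2277; K_s = 1+0.5/C = 1.0759
F_a = (F_max−F_min)/2 = 533.5 N; F_m = (F_max+F_min)/2 = 1106.5 N
τ_a = K_W·8F_aD/(πd³) = 1.2277 × 133.05 = 163.35 MPa
τ_m = K_s·8F_mD/(πd³) = 1.0759 × 275.96 = 296.91 MPa
Goodman: 1/n_f = τ_a/S_se + τ_m/S_su = 163.35/473 + 296.91/1080 = 0.34534 + 0.27492 = 0.62026
n_f = 1/0.62026 = 1.612

1.61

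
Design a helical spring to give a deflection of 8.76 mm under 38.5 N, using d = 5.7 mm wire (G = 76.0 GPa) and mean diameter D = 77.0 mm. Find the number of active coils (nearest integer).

5

Required rate k = F/δ = 38.5/8.76 = 4.395 N/mm
N_a = Gd⁴/(8D³k) = (76.0×10³ × 5.7⁴)/(8 × 77.0³ × 4.395)
    = 8.02256e+07 / 1.60516e+07 = 4.998 → 5 coils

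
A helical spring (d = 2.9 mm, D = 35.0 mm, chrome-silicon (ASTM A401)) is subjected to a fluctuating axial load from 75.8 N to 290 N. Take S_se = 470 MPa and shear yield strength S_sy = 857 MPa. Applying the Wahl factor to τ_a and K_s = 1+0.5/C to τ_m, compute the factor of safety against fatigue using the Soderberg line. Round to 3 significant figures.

C = D/d = 35.0/2.9 = 12.0690; K_W = (4C−1)/(4C−4)+0.615/C = 1.1187; K_s = 1+0.5/C = 1.0414
F_a = (F_max−F_min)/2 = 107.1 N; F_m = (F_max+F_min)/2 = 182.9 N
τ_a = K_W·8F_aD/(πd³) = 1.1187 × 391.38 = 437.85 MPa
τ_m = K_s·8F_mD/(πd³) = 1.0414 × 668.39 = 696.08 MPa
Soderberg: 1/n_f = τ_a/S_se + τ_m/S_sy = 437.85/470 + 696.08/857 = 0.93159 + 0.81223 = 1.7438
n_f = 1/1.7438 = 0.5735

0.573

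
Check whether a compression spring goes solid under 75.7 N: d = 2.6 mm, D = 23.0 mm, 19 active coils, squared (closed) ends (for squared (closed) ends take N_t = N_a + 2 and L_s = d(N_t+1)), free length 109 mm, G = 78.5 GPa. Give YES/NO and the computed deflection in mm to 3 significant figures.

k = Gd⁴/(8D³N_a) = (78.5×10³)(2.6⁴)/(8·23.0³·19) = 1.9397 N/mm
N_t = 21; L_s = 2.6·22 = 57.2 mm; δ_solid = L₀ − L_s = 109 − 57.2 = 51.8 mm
δ = F/k = 75.7/1.9397 = 39.027 mm
δ < δ_solid → spring does not go solid

NO, δ = 39.0 mm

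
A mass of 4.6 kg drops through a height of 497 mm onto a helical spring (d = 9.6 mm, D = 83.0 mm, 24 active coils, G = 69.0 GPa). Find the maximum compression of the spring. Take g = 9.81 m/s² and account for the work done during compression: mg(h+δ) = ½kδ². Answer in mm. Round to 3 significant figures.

k = Gd⁴/(8D³N_a) = (69.0×10³)(9.6⁴)/(8·83.0³·24) = 5.3382 N/mm
W = mg = 4.6 × 9.81 = 45.126 N
½kδ² − Wδ − Wh = 0 → δ = (W + √(W² + 2kWh))/k
δ = (45.126 + √(2036.4 + 239448))/5.3382 = (45.126 + 491.41)/5.3382 = 100.51 mm

101 mm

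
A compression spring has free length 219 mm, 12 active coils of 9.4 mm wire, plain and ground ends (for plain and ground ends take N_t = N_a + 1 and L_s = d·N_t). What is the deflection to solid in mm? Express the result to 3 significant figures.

96.8 mm

N_t = 13; L_s = 9.4·13 = 122.2 mm
δ_solid = L₀ − L_s = 219 − 122.2 = 96.8 mm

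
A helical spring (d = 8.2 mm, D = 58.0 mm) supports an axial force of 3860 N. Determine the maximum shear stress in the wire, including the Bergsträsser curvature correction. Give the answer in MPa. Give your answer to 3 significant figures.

Spring index C = D/d = 58.0/8.2 = 7.0732
K_B = (4C+2)/(4C−3) = 30.293/25.293 = 1.1977
τ₀ = 8FD/(πd³) = 8·3860·58.0/(π·8.2³) = 1.79104e+06/1732.2 = 1034 MPa
τ_max = K·τ₀ = 1.1977 × 1034 = 1238.4 MPa

1240 MPa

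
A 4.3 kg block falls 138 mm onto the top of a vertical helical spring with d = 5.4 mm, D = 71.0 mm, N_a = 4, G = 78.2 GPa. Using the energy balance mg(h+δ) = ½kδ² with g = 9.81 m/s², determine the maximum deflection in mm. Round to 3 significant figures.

k = Gd⁴/(8D³N_a) = (78.2×10³)(5.4⁴)/(8·71.0³·4) = 5.8057 N/mm
W = mg = 4.3 × 9.81 = 42.183 N
½kδ² − Wδ − Wh = 0 → δ = (W + √(W² + 2kWh))/k
δ = (42.183 + √(1779.4 + 67593.2))/5.8057 = (42.183 + 263.39)/5.8057 = 52.632 mm

52.6 mm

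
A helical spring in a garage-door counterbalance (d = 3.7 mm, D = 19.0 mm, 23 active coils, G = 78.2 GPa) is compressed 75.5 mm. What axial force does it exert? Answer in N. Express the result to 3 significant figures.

877 N

k = Gd⁴/(8D³N_a) = (78.2×10³)(3.7⁴)/(8·19.0³·23) = 11.613 N/mm
F = k·δ = 11.613 × 75.5 = 876.76 N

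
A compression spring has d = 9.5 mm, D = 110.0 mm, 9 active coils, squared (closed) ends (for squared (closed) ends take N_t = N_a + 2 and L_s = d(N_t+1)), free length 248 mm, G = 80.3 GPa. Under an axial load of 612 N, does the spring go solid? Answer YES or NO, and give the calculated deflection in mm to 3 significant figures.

k = Gd⁴/(8D³N_a) = (80.3×10³)(9.5⁴)/(8·110.0³·9) = 6.8249 N/mm
N_t = 11; L_s = 9.5·12 = 114 mm; δ_solid = L₀ − L_s = 248 − 114 = 134 mm
δ = F/k = 612/6.8249 = 89.671 mm
δ < δ_solid → spring does not go solid

NO, δ = 89.7 mm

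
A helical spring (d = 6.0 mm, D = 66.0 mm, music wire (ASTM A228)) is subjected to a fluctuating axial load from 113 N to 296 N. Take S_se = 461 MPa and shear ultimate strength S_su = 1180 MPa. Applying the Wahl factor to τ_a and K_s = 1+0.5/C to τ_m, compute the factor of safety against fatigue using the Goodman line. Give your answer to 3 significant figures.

C = D/d = 66.0/6.0 = 11.0000; K_W = (4C−1)/(4C−4)+0.615/C = 1.1309; K_s = 1+0.5/C = 1.0455
F_a = (F_max−F_min)/2 = 91.5 N; F_m = (F_max+F_min)/2 = 204.5 N
τ_a = K_W·8F_aD/(πd³) = 1.1309 × 71.195 = 80.515 MPa
τ_m = K_s·8F_mD/(πd³) = 1.0455 × 159.12 = 166.35 MPa
Goodman: 1/n_f = τ_a/S_se + τ_m/S_su = 80.515/461 + 166.35/1180 = 0.17465 + 0.14098 = 0.31563
n_f = 1/0.31563 = 3.168

3.17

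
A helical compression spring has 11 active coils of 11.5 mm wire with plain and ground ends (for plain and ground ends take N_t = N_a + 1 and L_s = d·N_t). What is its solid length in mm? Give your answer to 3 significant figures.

138 mm

plain and ground ends: N_t = N_a + 1 = 11 + 1 = 12
L_s = d·N_t = 11.5 × 12 = 138 mm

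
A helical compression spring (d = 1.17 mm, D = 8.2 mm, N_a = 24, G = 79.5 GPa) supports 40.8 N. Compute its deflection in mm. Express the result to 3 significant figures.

k = Gd⁴/(8D³N_a) = (79.5×10³)(1.17⁴)/(8·8.2³·24) = 1.4072 N/mm
δ = F/k = 40.8 / 1.4072 = 28.993 mm

29.0 mm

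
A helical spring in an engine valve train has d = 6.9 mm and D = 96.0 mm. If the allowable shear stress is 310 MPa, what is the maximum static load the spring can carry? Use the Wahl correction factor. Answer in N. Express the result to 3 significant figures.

378 N

C = D/d = 96.0/6.9 = 13.9130
K_W = (4C−1)/(4C−4) + 0.615/C = 54.652/51.652 + 0.0442 = 1.1023
τ_max = K·8FD/(πd³) → F_max = τ_allow·πd³/(8DK)
F_max = 310·π·6.9³/(8·96.0·1.1023) = 3.1993e+05/846.55 = 377.92 N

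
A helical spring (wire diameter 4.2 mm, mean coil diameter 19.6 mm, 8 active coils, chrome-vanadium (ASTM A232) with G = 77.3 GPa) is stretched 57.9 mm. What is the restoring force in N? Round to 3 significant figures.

k = Gd⁴/(8D³N_a) = (77.3×10³)(4.2⁴)/(8·19.6³·8) = 49.915 N/mm
F = k·δ = 49.915 × 57.9 = 2890.1 N

2890 N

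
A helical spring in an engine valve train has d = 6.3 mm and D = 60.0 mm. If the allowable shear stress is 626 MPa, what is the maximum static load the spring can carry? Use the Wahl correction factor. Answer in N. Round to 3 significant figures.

889 N

C = D/d = 60.0/6.3 = 9.5238
K_W = (4C−1)/(4C−4) + 0.615/C = 37.095/34.095 + 0.0646 = 1.1526
τ_max = K·8FD/(πd³) → F_max = τ_allow·πd³/(8DK)
F_max = 626·π·6.3³/(8·60.0·1.1526) = 4.9175e+05/553.23 = 888.87 N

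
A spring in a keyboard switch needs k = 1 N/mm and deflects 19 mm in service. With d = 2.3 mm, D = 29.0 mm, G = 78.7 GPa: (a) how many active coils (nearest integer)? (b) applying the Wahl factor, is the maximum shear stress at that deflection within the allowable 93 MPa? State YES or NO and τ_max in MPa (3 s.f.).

(a) 11 coils; (b) NO, τ_max = 132 MPa

N_a = Gd⁴/(8D³k) = (78.7×10³)(2.3⁴)/(8·29.0³·1) = 11.29 → N_a = 11
Actual rate k = Gd⁴/(8D³·11) = 1.0261 N/mm
Working load F = kδ = 1.0261·19 = 19.497 N
C = 29.0/2.3 = 12.6087; K_W = (4C−1)/(4C−4)+0.615/C = 1.1134
τ_max = K_W·8FD/(πd³) = 1.1134·118.34 = 131.75 MPa
τ_max > 93 MPa → exceeds allowable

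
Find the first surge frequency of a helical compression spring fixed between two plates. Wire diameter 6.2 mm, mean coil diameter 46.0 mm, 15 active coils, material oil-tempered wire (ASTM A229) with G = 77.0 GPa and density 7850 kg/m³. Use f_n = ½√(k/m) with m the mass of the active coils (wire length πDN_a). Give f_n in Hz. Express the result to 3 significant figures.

k = Gd⁴/(8D³N_a) = (77.0×10³)(6.2⁴)/(8·46.0³·15) = 9.741 N/mm = 9741 N/m
Wire length L = πDN_a = π·46.0·15 = 2167.7 mm
m = ρ·(πd²/4)·L = 7850 × 30.191×10⁻⁶ m² × 2.1677 m = 0.51374 kg
f_n = ½√(k/m) = 0.5·√(9741/0.51374) = 0.5·√(18961) = 68.849 Hz

68.8 Hz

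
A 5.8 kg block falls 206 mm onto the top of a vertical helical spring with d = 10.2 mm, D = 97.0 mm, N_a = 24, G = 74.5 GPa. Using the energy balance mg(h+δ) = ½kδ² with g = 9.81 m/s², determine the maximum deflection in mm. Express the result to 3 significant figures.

84.8 mm

k = Gd⁴/(8D³N_a) = (74.5×10³)(10.2⁴)/(8·97.0³·24) = 4.6019 N/mm
W = mg = 5.8 × 9.81 = 56.898 N
½kδ² − Wδ − Wh = 0 → δ = (W + √(W² + 2kWh))/k
δ = (56.898 + √(3237.4 + 107878))/4.6019 = (56.898 + 333.34)/4.6019 = 84.799 mm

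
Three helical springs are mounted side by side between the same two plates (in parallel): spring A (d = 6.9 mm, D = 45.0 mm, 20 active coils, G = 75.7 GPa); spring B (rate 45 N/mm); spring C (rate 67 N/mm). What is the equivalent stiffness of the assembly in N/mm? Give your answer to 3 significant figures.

124 N/mm

k_A = Gd⁴/(8D³N_a) = (75.7×10³)(6.9⁴)/(8·45.0³·20) = 11.769 N/mm
Parallel: k_eq = 11.769 + 45 + 67 = 123.77 N/mm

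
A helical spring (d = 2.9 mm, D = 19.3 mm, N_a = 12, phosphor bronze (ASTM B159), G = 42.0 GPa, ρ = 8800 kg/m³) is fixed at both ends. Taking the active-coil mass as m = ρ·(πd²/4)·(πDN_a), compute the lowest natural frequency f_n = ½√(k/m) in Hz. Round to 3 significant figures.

160 Hz

k = Gd⁴/(8D³N_a) = (42.0×10³)(2.9⁴)/(8·19.3³·12) = 4.3043 N/mm = 4304.3 N/m
Wire length L = πDN_a = π·19.3·12 = 727.59 mm
m = ρ·(πd²/4)·L = 8800 × 6.6052×10⁻⁶ m² × 0.72759 m = 0.042292 kg
f_n = ½√(k/m) = 0.5·√(4304.3/0.042292) = 0.5·√(1.0178e+05) = 159.51 Hz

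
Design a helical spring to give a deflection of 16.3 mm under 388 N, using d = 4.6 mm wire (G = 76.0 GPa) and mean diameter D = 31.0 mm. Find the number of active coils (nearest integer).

6

Required rate k = F/δ = 388/16.3 = 23.804 N/mm
N_a = Gd⁴/(8D³k) = (76.0×10³ × 4.6⁴)/(8 × 31.0³ × 23.804)
    = 3.40287e+07 / 5.67308e+06 = 5.998 → 6 coils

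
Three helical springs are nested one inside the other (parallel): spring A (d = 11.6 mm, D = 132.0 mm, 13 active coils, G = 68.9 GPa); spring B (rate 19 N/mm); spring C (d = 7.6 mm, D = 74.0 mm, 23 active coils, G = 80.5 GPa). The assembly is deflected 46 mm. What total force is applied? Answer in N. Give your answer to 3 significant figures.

k_A = Gd⁴/(8D³N_a) = (68.9×10³)(11.6⁴)/(8·132.0³·13) = 5.2155 N/mm
k_C = Gd⁴/(8D³N_a) = (80.5×10³)(7.6⁴)/(8·74.0³·23) = 3.6019 N/mm
Parallel: k_eq = 5.2155 + 19 + 3.6019 = 27.817 N/mm
F = k_eq·δ = 27.817·46 = 1279.6 N

1280 N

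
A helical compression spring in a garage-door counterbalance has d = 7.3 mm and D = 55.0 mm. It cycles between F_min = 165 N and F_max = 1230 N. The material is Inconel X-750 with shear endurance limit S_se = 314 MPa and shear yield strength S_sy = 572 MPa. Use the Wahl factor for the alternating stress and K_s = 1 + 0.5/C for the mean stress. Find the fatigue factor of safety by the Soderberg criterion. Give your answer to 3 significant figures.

0.834

C = D/d = 55.0/7.3 = 7.5342; K_W = (4C−1)/(4C−4)+0.615/C = 1.1964; K_s = 1+0.5/C = 1.0664
F_a = (F_max−F_min)/2 = 532.5 N; F_m = (F_max+F_min)/2 = 697.5 N
τ_a = K_W·8F_aD/(πd³) = 1.1964 × 191.71 = 229.37 MPa
τ_m = K_s·8F_mD/(πd³) = 1.0664 × 251.12 = 267.78 MPa
Soderberg: 1/n_f = τ_a/S_se + τ_m/S_sy = 229.37/314 + 267.78/572 = 0.73047 + 0.46815 = 1.1986
n_f = 1/1.1986 = 0.8343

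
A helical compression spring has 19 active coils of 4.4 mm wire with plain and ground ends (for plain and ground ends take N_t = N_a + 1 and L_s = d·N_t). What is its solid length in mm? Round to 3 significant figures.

88.0 mm

plain and ground ends: N_t = N_a + 1 = 19 + 1 = 20
L_s = d·N_t = 4.4 × 20 = 88 mm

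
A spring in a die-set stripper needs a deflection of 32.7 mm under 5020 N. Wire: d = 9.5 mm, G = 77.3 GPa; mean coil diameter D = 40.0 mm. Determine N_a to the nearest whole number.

Required rate k = F/δ = 5020/32.7 = 153.52 N/mm
N_a = Gd⁴/(8D³k) = (77.3×10³ × 9.5⁴)/(8 × 40.0³ × 153.52)
    = 6.29613e+08 / 7.86006e+07 = 8.01 → 8 coils

8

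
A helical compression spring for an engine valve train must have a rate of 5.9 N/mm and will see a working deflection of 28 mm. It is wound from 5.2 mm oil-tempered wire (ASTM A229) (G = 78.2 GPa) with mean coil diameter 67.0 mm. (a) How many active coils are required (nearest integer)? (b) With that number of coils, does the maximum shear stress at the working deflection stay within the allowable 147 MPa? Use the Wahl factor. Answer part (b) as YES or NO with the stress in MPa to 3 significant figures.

N_a = Gd⁴/(8D³k) = (78.2×10³)(5.2⁴)/(8·67.0³·5.9) = 4.028 → N_a = 4
Actual rate k = Gd⁴/(8D³·4) = 5.9408 N/mm
Working load F = kδ = 5.9408·28 = 166.34 N
C = 67.0/5.2 = 12.8846; K_W = (4C−1)/(4C−4)+0.615/C = 1.1108
τ_max = K_W·8FD/(πd³) = 1.1108·201.84 = 224.21 MPa
τ_max > 147 MPa → exceeds allowable

(a) 4 coils; (b) NO, τ_max = 224 MPa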